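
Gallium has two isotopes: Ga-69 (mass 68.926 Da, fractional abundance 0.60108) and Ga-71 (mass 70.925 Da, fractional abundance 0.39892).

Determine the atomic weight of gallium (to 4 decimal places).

69.7234 Da

Average mass = Σ (abundance × isotope mass) = 0.60108 × 68.926 + 0.39892 × 70.925
= 41.43004 + 28.29340 = 69.72344 Da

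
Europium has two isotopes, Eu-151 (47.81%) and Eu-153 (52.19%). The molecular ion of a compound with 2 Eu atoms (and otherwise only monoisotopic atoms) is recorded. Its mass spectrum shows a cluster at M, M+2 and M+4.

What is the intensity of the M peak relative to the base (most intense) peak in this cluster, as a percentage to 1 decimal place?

45.8%

(0.4781 + 0.5219)^2 gives M 0.2286, M+2 0.4990, M+4 0.2724; the largest is M+2.
P(M+2) = C(2,1) × 0.4781^1 × 0.5219^1 = 2 × 0.4781 × 0.5219 = 0.499041 (base)
P(M) = C(2,0) × 0.4781^2 × 0.5219^0 = 1 × 0.22857961 × 1.0000 = 0.228580
Relative intensity = 0.228580 / 0.499041 × 100 = 45.8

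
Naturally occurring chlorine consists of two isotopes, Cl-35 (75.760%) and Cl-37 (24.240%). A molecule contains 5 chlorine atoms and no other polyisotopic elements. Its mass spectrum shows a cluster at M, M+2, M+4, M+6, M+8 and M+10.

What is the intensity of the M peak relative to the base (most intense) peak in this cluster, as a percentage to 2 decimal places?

(0.75760 + 0.24240)^5 gives M 0.2496, M+2 0.3993, M+4 0.2555, M+6 0.0817, M+8 0.0131, M+10 0.0008; the largest is M+2.
P(M+2) = C(5,1) × 0.75760^4 × 0.24240^1 = 5 × 0.32942751 × 0.2424 = 0.399266 (base)
P(M) = C(5,0) × 0.75760^5 × 0.24240^0 = 1 × 0.24957428 × 1.0000 = 0.249574
Relative intensity = 0.249574 / 0.399266 × 100 = 62.51

62.51%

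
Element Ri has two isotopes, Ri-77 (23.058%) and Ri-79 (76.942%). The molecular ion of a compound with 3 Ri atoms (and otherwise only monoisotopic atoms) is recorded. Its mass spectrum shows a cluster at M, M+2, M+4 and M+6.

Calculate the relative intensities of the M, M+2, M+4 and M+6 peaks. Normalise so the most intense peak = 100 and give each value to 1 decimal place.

2.7 : 26.9 : 89.9 : 100.0

Each Ri atom is independently Ri-77 (p = 0.23058) or Ri-79 (q = 0.76942); the cluster is the binomial expansion (p + q)^3.
P(M) = 0.23058^3 = 0.012259
P(M+2) = 3 × 0.23058^2 × 0.76942^1 = 0.122724
P(M+4) = 3 × 0.23058^1 × 0.76942^2 = 0.409515
P(M+6) = 0.76942^3 = 0.455502
The M+6 peak is largest (0.455502); scaling to 100 gives 2.7 : 26.9 : 89.9 : 100.0.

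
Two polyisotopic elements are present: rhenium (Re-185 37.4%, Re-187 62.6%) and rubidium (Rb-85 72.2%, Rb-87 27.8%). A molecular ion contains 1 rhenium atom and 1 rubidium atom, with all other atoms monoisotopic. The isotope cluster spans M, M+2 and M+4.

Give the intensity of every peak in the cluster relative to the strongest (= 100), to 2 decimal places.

Rhenium pattern (n=1): 0.3740 : 0.6260
Rubidium pattern (n=1): 0.7220 : 0.2780
Convolve the two distributions (both contribute in 2-u steps):
  M: 0.3740×0.7220 = 0.270028
  M+2: 0.3740×0.2780 + 0.6260×0.7220 = 0.555944
  M+4: 0.6260×0.2780 = 0.174028
Scale to base peak (0.555944) = 100: 48.57 : 100.00 : 31.30

48.57 : 100.00 : 31.30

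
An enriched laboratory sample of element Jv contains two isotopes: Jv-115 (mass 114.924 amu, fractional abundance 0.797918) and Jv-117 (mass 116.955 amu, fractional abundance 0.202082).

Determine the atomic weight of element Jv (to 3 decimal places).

115.334 amu

Weight each isotope mass by its fractional abundance: 0.797918 × 114.924 + 0.202082 × 116.955
= 91.6999 + 23.6345 = 115.3344 amu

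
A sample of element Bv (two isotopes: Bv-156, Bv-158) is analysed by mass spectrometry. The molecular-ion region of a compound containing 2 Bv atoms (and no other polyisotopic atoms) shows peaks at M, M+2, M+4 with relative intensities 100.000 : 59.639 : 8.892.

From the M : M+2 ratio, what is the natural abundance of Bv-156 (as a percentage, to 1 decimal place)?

77.0%

Write p for the Bv-156 fraction. I(M+2)/I(M) = [C(2,1)·p^1·(1−p)] / p^2 = 2·(1−p)/p = 59.639/100.000 = 0.5964
(1−p)/p = 0.5964/2 = 0.2982  ⇒  p = 1/(1 + 0.2982) = 0.7703
Bv-156: 77.0%, Bv-158: 23.0%.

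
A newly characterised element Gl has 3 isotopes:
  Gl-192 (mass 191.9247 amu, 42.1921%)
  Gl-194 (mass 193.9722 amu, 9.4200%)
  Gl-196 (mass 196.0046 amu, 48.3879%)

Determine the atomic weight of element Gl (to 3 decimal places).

194.092 amu

Average mass = Σ (abundance × isotope mass) = 0.421921 × 191.9247 + 0.094200 × 193.9722 + 0.483879 × 196.0046
= 80.97706 + 18.27218 + 94.84251 = 194.09175 amu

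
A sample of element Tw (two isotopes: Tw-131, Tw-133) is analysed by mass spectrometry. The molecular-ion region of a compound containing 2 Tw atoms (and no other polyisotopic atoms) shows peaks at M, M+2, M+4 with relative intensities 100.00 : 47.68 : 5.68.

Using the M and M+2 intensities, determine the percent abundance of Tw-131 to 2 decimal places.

80.75%

Write p for the Tw-131 fraction. I(M+2)/I(M) = [C(2,1)·p^1·(1−p)] / p^2 = 2·(1−p)/p = 47.68/100.00 = 0.4768
(1−p)/p = 0.4768/2 = 0.2384  ⇒  p = 1/(1 + 0.2384) = 0.8075
Tw-131: 80.75%, Tw-133: 19.25%.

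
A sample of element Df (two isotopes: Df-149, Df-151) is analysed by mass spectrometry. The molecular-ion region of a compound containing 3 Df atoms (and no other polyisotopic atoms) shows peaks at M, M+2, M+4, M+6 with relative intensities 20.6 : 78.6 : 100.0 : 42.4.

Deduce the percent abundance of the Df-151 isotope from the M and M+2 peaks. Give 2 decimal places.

Let p = fractional abundance of Df-149. I(M+2)/I(M) = [C(3,1)·p^2·(1−p)] / p^3 = 3·(1−p)/p = 78.6/20.6 = 3.8155
(1−p)/p = 3.8155/3 = 1.2718  ⇒  p = 1/(1 + 1.2718) = 0.4402
Df-149: 44.02%, Df-151: 55.98%.

55.98%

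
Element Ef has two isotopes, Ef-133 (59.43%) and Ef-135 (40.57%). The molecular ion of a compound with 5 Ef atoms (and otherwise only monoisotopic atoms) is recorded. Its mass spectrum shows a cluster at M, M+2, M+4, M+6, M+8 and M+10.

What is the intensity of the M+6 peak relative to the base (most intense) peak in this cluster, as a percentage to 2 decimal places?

68.27%

(0.5943 + 0.4057)^5 gives M 0.0741, M+2 0.2530, M+4 0.3455, M+6 0.2358, M+8 0.0805, M+10 0.0110; the largest is M+4.
P(M+4) = C(5,2) × 0.5943^3 × 0.4057^2 = 10 × 0.2099023 × 0.16459249 = 0.345483 (base)
P(M+6) = C(5,3) × 0.5943^2 × 0.4057^3 = 10 × 0.35319249 × 0.06677517 = 0.235845
Relative intensity = 0.235845 / 0.345483 × 100 = 68.27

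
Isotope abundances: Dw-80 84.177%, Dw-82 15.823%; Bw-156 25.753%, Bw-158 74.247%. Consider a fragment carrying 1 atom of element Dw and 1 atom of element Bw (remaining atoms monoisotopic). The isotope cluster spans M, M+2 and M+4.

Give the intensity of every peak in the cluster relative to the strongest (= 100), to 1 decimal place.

Element Dw pattern (n=1): 0.84177 : 0.15823
Element Bw pattern (n=1): 0.25753 : 0.74247
Convolve the two distributions (both contribute in 2-u steps):
  M: 0.84177×0.25753 = 0.216781
  M+2: 0.84177×0.74247 + 0.15823×0.25753 = 0.665738
  M+4: 0.15823×0.74247 = 0.117481
Scale to base peak (0.665738) = 100: 32.6 : 100.0 : 17.6

32.6 : 100.0 : 17.6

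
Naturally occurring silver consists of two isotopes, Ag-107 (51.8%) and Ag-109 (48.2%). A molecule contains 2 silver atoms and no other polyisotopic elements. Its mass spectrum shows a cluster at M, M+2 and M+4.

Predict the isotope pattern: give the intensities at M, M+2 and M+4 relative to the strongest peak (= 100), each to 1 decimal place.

The 2 Ag atoms are independent, so intensities follow the terms of (0.518 + 0.482)^2.
P(M) = 0.518^2 = 0.268324
P(M+2) = 2 × 0.518^1 × 0.482^1 = 0.499352
P(M+4) = 0.482^2 = 0.232324
The M+2 peak is largest (0.499352); scaling to 100 gives 53.7 : 100.0 : 46.5.

53.7 : 100.0 : 46.5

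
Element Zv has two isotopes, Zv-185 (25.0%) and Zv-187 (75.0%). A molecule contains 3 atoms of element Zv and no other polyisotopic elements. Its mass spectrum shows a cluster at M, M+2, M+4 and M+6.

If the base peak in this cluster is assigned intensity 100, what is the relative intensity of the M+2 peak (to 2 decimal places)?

33.33

(0.250 + 0.750)^3 gives M 0.0156, M+2 0.1406, M+4 0.4219, M+6 0.4219; the largest is M+4.
P(M+4) = C(3,2) × 0.250^1 × 0.750^2 = 3 × 0.2500 × 0.5625 = 0.421875 (base)
P(M+2) = C(3,1) × 0.250^2 × 0.750^1 = 3 × 0.0625 × 0.7500 = 0.140625
Relative intensity = 0.140625 / 0.421875 × 100 = 33.33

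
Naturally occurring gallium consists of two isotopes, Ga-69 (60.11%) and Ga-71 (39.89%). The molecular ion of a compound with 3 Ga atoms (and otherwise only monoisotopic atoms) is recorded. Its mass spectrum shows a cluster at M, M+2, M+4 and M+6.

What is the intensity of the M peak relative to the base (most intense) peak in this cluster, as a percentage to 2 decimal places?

50.23%

Binomial terms of (0.6011 + 0.3989)^3: M 0.2172, M+2 0.4324, M+4 0.2869, M+6 0.0635 → M+2 is the base peak.
P(M+2) = C(3,1) × 0.6011^2 × 0.3989^1 = 3 × 0.36132121 × 0.3989 = 0.432393 (base)
P(M) = C(3,0) × 0.6011^3 × 0.3989^0 = 1 × 0.21719018 × 1.0000 = 0.217190
Relative intensity = 0.217190 / 0.432393 × 100 = 50.23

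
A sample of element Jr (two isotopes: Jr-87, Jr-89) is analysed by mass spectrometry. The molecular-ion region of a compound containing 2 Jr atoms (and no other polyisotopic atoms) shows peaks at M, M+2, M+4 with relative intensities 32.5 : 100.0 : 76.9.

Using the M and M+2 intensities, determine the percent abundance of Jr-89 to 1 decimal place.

Write p for the Jr-87 fraction. I(M+2)/I(M) = [C(2,1)·p^1·(1−p)] / p^2 = 2·(1−p)/p = 100.0/32.5 = 3.0769
(1−p)/p = 3.0769/2 = 1.5385  ⇒  p = 1/(1 + 1.5385) = 0.3939
Jr-87: 39.4%, Jr-89: 60.6%.

60.6%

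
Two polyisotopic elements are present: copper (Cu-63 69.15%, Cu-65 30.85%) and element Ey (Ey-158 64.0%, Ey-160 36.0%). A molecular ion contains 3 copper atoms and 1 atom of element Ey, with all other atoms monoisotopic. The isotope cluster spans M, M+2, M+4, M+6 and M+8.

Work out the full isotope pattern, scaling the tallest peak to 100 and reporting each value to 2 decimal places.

52.61 : 100.00 : 71.02 : 22.34 : 2.63

Copper pattern (n=3): 0.33065611 : 0.44254842 : 0.19743483 : 0.02936064
Element Ey pattern (n=1): 0.6400 : 0.3600
Convolve the two distributions (both contribute in 2-u steps):
  M: 0.33065611×0.6400 = 0.211620
  M+2: 0.33065611×0.3600 + 0.44254842×0.6400 = 0.402267
  M+4: 0.44254842×0.3600 + 0.19743483×0.6400 = 0.285676
  M+6: 0.19743483×0.3600 + 0.02936064×0.6400 = 0.089867
  M+8: 0.02936064×0.3600 = 0.010570
Scale to base peak (0.402267) = 100: 52.61 : 100.00 : 71.02 : 22.34 : 2.63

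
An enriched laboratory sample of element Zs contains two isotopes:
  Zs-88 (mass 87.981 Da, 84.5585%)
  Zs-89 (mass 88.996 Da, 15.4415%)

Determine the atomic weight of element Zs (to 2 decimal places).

88.14 Da

Weight each isotope mass by its fractional abundance: 0.845585 × 87.981 + 0.154415 × 88.996
= 74.3954 + 13.7423 = 88.1377 Da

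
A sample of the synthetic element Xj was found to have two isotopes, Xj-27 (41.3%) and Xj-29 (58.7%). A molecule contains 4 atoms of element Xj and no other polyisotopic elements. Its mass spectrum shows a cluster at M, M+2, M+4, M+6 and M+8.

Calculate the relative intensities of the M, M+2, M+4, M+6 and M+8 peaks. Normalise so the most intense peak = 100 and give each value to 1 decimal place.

8.3 : 46.9 : 100.0 : 94.8 : 33.7

The 4 Xj atoms are independent, so intensities follow the terms of (0.413 + 0.587)^4.
P(M) = 0.413^4 = 0.029094
P(M+2) = 4 × 0.413^3 × 0.587^1 = 0.165405
P(M+4) = 6 × 0.413^2 × 0.587^2 = 0.352637
P(M+6) = 4 × 0.413^1 × 0.587^3 = 0.334137
P(M+8) = 0.587^4 = 0.118728
The M+4 peak is largest (0.352637); scaling to 100 gives 8.3 : 46.9 : 100.0 : 94.8 : 33.7.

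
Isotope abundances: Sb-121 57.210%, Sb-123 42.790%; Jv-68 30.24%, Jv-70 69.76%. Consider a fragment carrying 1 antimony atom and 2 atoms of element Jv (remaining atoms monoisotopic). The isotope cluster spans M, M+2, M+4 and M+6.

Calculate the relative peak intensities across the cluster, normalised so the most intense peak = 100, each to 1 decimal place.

11.4 : 61.1 : 100.0 : 45.4

Antimony pattern (n=1): 0.5721 : 0.4279
Element Jv pattern (n=2): 0.09144576 : 0.42190848 : 0.48664576
Convolve the two distributions (both contribute in 2-u steps):
  M: 0.5721×0.09144576 = 0.052316
  M+2: 0.5721×0.42190848 + 0.4279×0.09144576 = 0.280503
  M+4: 0.5721×0.48664576 + 0.4279×0.42190848 = 0.458945
  M+6: 0.4279×0.48664576 = 0.208236
Scale to base peak (0.458945) = 100: 11.4 : 61.1 : 100.0 : 45.4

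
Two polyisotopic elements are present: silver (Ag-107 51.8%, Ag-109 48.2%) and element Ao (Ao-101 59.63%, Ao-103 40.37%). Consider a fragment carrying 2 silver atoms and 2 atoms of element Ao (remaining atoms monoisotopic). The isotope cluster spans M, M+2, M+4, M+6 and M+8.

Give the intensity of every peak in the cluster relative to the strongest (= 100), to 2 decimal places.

Silver pattern (n=2): 0.268324 : 0.499352 : 0.232324
Element Ao pattern (n=2): 0.35557369 : 0.48145262 : 0.16297369
Convolve the two distributions (both contribute in 2-u steps):
  M: 0.268324×0.35557369 = 0.095409
  M+2: 0.268324×0.48145262 + 0.499352×0.35557369 = 0.306742
  M+4: 0.268324×0.16297369 + 0.499352×0.48145262 + 0.232324×0.35557369 = 0.366752
  M+6: 0.499352×0.16297369 + 0.232324×0.48145262 = 0.193234
  M+8: 0.232324×0.16297369 = 0.037863
Scale to base peak (0.366752) = 100: 26.01 : 83.64 : 100.00 : 52.69 : 10.32

26.01 : 83.64 : 100.00 : 52.69 : 10.32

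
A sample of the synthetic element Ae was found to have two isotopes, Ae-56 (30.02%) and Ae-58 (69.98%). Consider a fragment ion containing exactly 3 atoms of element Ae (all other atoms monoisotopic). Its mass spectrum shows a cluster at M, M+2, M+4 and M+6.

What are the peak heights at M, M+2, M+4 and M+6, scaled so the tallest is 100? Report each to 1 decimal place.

Each Ae atom is independently Ae-56 (p = 0.3002) or Ae-58 (q = 0.6998); the cluster is the binomial expansion (p + q)^3.
P(M) = 0.3002^3 = 0.027054
P(M+2) = 3 × 0.3002^2 × 0.6998^1 = 0.189198
P(M+4) = 3 × 0.3002^1 × 0.6998^2 = 0.441042
P(M+6) = 0.6998^3 = 0.342706
The M+4 peak is largest (0.441042); scaling to 100 gives 6.1 : 42.9 : 100.0 : 77.7.

6.1 : 42.9 : 100.0 : 77.7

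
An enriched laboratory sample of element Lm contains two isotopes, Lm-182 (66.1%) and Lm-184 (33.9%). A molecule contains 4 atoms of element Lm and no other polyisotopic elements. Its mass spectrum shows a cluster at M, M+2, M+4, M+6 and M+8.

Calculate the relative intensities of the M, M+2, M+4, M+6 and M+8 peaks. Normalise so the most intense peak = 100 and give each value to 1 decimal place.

Expanding (0.661 + 0.339)^4:
P(M) = 0.661^4 = 0.190900
P(M+2) = 4 × 0.661^3 × 0.339^1 = 0.391619
P(M+4) = 6 × 0.661^2 × 0.339^2 = 0.301268
P(M+6) = 4 × 0.661^1 × 0.339^3 = 0.103006
P(M+8) = 0.339^4 = 0.013207
The M+2 peak is largest (0.391619); scaling to 100 gives 48.7 : 100.0 : 76.9 : 26.3 : 3.4.

48.7 : 100.0 : 76.9 : 26.3 : 3.4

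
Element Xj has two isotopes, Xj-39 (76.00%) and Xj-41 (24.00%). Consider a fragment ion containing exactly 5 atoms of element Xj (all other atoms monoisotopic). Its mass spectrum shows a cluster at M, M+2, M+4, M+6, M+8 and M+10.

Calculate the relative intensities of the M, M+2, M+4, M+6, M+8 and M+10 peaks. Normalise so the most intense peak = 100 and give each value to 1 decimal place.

Each Xj atom is independently Xj-39 (p = 0.7600) or Xj-41 (q = 0.2400); the cluster is the binomial expansion (p + q)^5.
P(M) = 0.7600^5 = 0.253553
P(M+2) = 5 × 0.7600^4 × 0.2400^1 = 0.400346
P(M+4) = 10 × 0.7600^3 × 0.2400^2 = 0.252850
P(M+6) = 10 × 0.7600^2 × 0.2400^3 = 0.079847
P(M+8) = 5 × 0.7600^1 × 0.2400^4 = 0.012607
P(M+10) = 0.2400^5 = 0.000796
The M+2 peak is largest (0.400346); scaling to 100 gives 63.3 : 100.0 : 63.2 : 19.9 : 3.1 : 0.2.

63.3 : 100.0 : 63.2 : 19.9 : 3.1 : 0.2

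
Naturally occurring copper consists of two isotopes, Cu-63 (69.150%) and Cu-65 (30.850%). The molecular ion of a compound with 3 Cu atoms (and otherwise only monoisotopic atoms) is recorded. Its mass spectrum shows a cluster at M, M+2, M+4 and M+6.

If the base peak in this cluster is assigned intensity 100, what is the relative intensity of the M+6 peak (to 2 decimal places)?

Term probabilities: M 0.3307, M+2 0.4425, M+4 0.1974, M+6 0.0294. Base peak = M+2.
P(M+2) = C(3,1) × 0.69150^2 × 0.30850^1 = 3 × 0.47817225 × 0.3085 = 0.442548 (base)
P(M+6) = C(3,3) × 0.69150^0 × 0.30850^3 = 1 × 1.0000 × 0.02936064 = 0.029361
Relative intensity = 0.029361 / 0.442548 × 100 = 6.63

6.63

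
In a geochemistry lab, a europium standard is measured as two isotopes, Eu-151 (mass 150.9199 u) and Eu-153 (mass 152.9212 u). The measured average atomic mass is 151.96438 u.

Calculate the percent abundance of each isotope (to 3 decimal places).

Eu-151: 47.810%, Eu-153: 52.190%

Writing the weighted mean with unknown fraction x of Eu-151:
150.9199·x + 152.9212·(1 − x) = 151.96438
(150.9199 − 152.9212)·x = 151.96438 − 152.9212
x = -0.95682 / -2.0013 = 0.47810 → 47.810% Eu-151, 52.190% Eu-153.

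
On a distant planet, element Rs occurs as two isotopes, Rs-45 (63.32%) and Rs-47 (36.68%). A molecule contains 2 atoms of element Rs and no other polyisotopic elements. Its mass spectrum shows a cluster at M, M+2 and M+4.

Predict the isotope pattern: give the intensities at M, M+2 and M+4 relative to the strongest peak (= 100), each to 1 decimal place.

The 2 Rs atoms are independent, so intensities follow the terms of (0.6332 + 0.3668)^2.
P(M) = 0.6332^2 = 0.400942
P(M+2) = 2 × 0.6332^1 × 0.3668^1 = 0.464516
P(M+4) = 0.3668^2 = 0.134542
The M+2 peak is largest (0.464516); scaling to 100 gives 86.3 : 100.0 : 29.0.

86.3 : 100.0 : 29.0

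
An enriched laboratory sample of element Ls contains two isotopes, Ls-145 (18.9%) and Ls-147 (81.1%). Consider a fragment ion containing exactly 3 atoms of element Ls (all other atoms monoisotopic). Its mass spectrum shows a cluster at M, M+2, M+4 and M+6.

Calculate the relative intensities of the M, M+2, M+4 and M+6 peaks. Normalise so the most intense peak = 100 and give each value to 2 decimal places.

Expanding (0.189 + 0.811)^3:
P(M) = 0.189^3 = 0.006751
P(M+2) = 3 × 0.189^2 × 0.811^1 = 0.086909
P(M+4) = 3 × 0.189^1 × 0.811^2 = 0.372928
P(M+6) = 0.811^3 = 0.533412
The M+6 peak is largest (0.533412); scaling to 100 gives 1.27 : 16.29 : 69.91 : 100.00.

1.27 : 16.29 : 69.91 : 100.00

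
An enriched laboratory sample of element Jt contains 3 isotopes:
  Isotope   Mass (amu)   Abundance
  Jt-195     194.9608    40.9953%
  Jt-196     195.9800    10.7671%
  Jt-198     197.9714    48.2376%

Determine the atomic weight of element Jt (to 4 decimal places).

196.5228 amu

Weight each isotope mass by its fractional abundance: 0.409953 × 194.9608 + 0.107671 × 195.9800 + 0.482376 × 197.9714
= 79.92476 + 21.10136 + 95.49665 = 196.52277 amu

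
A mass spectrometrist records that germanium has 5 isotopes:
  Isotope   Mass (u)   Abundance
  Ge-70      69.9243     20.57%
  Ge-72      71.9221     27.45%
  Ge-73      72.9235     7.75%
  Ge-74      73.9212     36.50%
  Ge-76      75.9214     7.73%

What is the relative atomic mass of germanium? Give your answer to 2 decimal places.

72.63 u

Average mass = Σ (abundance × isotope mass) = 0.2057 × 69.9243 + 0.2745 × 71.9221 + 0.0775 × 72.9235 + 0.3650 × 73.9212 + 0.0773 × 75.9214
= 14.38343 + 19.74262 + 5.65157 + 26.98124 + 5.86872 = 72.62758 u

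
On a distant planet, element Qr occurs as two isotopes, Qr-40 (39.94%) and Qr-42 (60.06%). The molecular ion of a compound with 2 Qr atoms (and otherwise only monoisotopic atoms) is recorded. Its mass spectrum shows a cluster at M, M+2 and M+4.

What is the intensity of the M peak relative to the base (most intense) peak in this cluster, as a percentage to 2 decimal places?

(0.3994 + 0.6006)^2 gives M 0.1595, M+2 0.4798, M+4 0.3607; the largest is M+2.
P(M+2) = C(2,1) × 0.3994^1 × 0.6006^1 = 2 × 0.3994 × 0.6006 = 0.479759 (base)
P(M) = C(2,0) × 0.3994^2 × 0.6006^0 = 1 × 0.15952036 × 1.0000 = 0.159520
Relative intensity = 0.159520 / 0.479759 × 100 = 33.25

33.25%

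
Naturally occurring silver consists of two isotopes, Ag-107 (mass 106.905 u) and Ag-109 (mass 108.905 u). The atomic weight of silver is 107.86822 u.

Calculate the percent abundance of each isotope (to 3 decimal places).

With x = fraction of Ag-107 (so Ag-109 is 1 − x):
106.905·x + 108.905·(1 − x) = 107.86822
(106.905 − 108.905)·x = 107.86822 − 108.905
x = -1.03678 / -2.000 = 0.51839 → 51.839% Ag-107, 48.161% Ag-109.

Ag-107: 51.839%, Ag-109: 48.161%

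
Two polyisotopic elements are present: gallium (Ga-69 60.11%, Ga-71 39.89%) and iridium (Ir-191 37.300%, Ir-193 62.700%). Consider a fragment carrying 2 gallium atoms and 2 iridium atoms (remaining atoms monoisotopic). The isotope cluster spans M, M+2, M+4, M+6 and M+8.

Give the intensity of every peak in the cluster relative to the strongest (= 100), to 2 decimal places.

12.94 : 60.68 : 100.00 : 67.69 : 16.10

Gallium pattern (n=2): 0.36132121 : 0.47955758 : 0.15912121
Iridium pattern (n=2): 0.139129 : 0.467742 : 0.393129
Convolve the two distributions (both contribute in 2-u steps):
  M: 0.36132121×0.139129 = 0.050270
  M+2: 0.36132121×0.467742 + 0.47955758×0.139129 = 0.235725
  M+4: 0.36132121×0.393129 + 0.47955758×0.467742 + 0.15912121×0.139129 = 0.388493
  M+6: 0.47955758×0.393129 + 0.15912121×0.467742 = 0.262956
  M+8: 0.15912121×0.393129 = 0.062555
Scale to base peak (0.388493) = 100: 12.94 : 60.68 : 100.00 : 67.69 : 16.10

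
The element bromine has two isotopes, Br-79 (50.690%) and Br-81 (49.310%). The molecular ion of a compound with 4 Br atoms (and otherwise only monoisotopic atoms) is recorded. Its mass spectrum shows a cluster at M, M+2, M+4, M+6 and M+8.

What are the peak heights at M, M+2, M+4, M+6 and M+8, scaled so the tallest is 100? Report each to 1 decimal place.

17.6 : 68.5 : 100.0 : 64.9 : 15.8

Each Br atom is independently Br-79 (p = 0.50690) or Br-81 (q = 0.49310); the cluster is the binomial expansion (p + q)^4.
P(M) = 0.50690^4 = 0.066022
P(M+2) = 4 × 0.50690^3 × 0.49310^1 = 0.256899
P(M+4) = 6 × 0.50690^2 × 0.49310^2 = 0.374857
P(M+6) = 4 × 0.50690^1 × 0.49310^3 = 0.243101
P(M+8) = 0.49310^4 = 0.059121
The M+4 peak is largest (0.374857); scaling to 100 gives 17.6 : 68.5 : 100.0 : 64.9 : 15.8.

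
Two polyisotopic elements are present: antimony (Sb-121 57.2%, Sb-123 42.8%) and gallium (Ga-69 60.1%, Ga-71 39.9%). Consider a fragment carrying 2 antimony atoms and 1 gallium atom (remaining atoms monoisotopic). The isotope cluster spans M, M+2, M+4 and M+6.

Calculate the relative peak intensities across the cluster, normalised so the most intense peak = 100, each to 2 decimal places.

46.29 : 100.00 : 71.90 : 17.21

Antimony pattern (n=2): 0.327184 : 0.489632 : 0.183184
Gallium pattern (n=1): 0.6010 : 0.3990
Convolve the two distributions (both contribute in 2-u steps):
  M: 0.327184×0.6010 = 0.196638
  M+2: 0.327184×0.3990 + 0.489632×0.6010 = 0.424815
  M+4: 0.489632×0.3990 + 0.183184×0.6010 = 0.305457
  M+6: 0.183184×0.3990 = 0.073090
Scale to base peak (0.424815) = 100: 46.29 : 100.00 : 71.90 : 17.21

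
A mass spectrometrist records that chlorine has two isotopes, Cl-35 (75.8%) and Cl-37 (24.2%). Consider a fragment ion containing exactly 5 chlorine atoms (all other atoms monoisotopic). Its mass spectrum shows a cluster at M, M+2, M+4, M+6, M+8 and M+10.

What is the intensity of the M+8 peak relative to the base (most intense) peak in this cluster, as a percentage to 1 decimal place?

Term probabilities: M 0.2502, M+2 0.3994, M+4 0.2551, M+6 0.0814, M+8 0.0130, M+10 0.0008. Base peak = M+2.
P(M+2) = C(5,1) × 0.758^4 × 0.242^1 = 5 × 0.33012379 × 0.2420 = 0.399450 (base)
P(M+8) = C(5,4) × 0.758^1 × 0.242^4 = 5 × 0.7580 × 0.00342974 = 0.012999
Relative intensity = 0.012999 / 0.399450 × 100 = 3.3

3.3%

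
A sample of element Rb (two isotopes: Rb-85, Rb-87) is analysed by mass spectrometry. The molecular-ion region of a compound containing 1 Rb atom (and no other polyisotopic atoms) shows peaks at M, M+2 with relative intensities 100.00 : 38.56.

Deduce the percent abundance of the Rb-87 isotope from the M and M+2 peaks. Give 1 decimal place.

If p is the fraction of Rb that is Rb-85, then I(M+2)/I(M) = [C(1,1)·p^0·(1−p)] / p^1 = 1·(1−p)/p = 38.56/100.00 = 0.3856
(1−p)/p = 0.3856/1 = 0.3856  ⇒  p = 1/(1 + 0.3856) = 0.7217
Rb-85: 72.2%, Rb-87: 27.8%.

27.8%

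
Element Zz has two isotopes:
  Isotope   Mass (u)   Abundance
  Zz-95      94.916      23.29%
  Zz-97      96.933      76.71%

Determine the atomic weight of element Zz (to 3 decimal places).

96.463 u

Average mass = Σ (abundance × isotope mass) = 0.2329 × 94.916 + 0.7671 × 96.933
= 22.1059 + 74.3573 = 96.4632 u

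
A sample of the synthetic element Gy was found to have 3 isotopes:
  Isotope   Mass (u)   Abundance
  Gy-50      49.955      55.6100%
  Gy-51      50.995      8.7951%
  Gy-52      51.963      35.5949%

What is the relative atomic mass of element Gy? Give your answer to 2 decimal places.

The abundance-weighted mean is 0.556100 × 49.955 + 0.087951 × 50.995 + 0.355949 × 51.963
= 27.7800 + 4.4851 + 18.4962 = 50.7613 u

50.76 u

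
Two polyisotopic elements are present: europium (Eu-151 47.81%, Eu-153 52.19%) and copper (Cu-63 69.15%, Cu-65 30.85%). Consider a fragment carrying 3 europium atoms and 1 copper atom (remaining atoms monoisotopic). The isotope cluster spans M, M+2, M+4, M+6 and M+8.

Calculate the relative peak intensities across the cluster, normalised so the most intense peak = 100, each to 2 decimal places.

Europium pattern (n=3): 0.10928391 : 0.3578871 : 0.39067407 : 0.14215492
Copper pattern (n=1): 0.6915 : 0.3085
Convolve the two distributions (both contribute in 2-u steps):
  M: 0.10928391×0.6915 = 0.075570
  M+2: 0.10928391×0.3085 + 0.3578871×0.6915 = 0.281193
  M+4: 0.3578871×0.3085 + 0.39067407×0.6915 = 0.380559
  M+6: 0.39067407×0.3085 + 0.14215492×0.6915 = 0.218823
  M+8: 0.14215492×0.3085 = 0.043855
Scale to base peak (0.380559) = 100: 19.86 : 73.89 : 100.00 : 57.50 : 11.52

19.86 : 73.89 : 100.00 : 57.50 : 11.52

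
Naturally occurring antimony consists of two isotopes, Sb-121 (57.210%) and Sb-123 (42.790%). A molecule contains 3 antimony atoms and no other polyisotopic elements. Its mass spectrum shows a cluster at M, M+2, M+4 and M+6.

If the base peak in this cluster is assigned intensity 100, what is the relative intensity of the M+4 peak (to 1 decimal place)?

(0.57210 + 0.42790)^3 gives M 0.1872, M+2 0.4202, M+4 0.3143, M+6 0.0783; the largest is M+2.
P(M+2) = C(3,1) × 0.57210^2 × 0.42790^1 = 3 × 0.32729841 × 0.4279 = 0.420153 (base)
P(M+4) = C(3,2) × 0.57210^1 × 0.42790^2 = 3 × 0.5721 × 0.18309841 = 0.314252
Relative intensity = 0.314252 / 0.420153 × 100 = 74.8

74.8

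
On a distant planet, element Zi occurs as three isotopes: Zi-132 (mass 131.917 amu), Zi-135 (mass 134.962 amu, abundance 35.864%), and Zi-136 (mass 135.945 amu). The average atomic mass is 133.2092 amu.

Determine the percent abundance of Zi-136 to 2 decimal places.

Let x and y be the fractions of Zi-132 and Zi-136. Then x + y = 1 − 0.35864 = 0.64136 and 131.917x + 135.945y = 133.2092 − 0.35864×134.962 = 84.80642832.
Substituting: 131.917x + 135.945(0.64136 − x) = 84.80642832
(131.917 − 135.945)x = -2.38325688  ⇒  x = 0.59167, y = 0.04969
Zi-132: 59.17%, Zi-136: 4.97%.

4.97%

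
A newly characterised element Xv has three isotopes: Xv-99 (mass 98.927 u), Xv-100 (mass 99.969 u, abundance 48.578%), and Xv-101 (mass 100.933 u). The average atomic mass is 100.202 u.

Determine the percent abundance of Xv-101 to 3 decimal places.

The remaining 51.422% is split between Xv-99 (fraction x) and Xv-101 (fraction 0.51422 − x).
Substituting: 98.927x + 100.933(0.51422 − x) = 51.63905918
(98.927 − 100.933)x = -0.26270808  ⇒  x = 0.13096, y = 0.38326
Xv-99: 13.096%, Xv-101: 38.326%.

38.326%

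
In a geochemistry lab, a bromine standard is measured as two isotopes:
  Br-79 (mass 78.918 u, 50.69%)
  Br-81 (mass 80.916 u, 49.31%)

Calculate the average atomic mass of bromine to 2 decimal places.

79.90 u

Ar = Σ fᵢ·mᵢ = 0.5069 × 78.918 + 0.4931 × 80.916
= 40.0035 + 39.8997 = 79.9032 u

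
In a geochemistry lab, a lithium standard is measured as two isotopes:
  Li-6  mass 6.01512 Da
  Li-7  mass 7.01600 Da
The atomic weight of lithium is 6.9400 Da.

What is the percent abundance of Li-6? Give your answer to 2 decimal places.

Let x be the fractional abundance of Li-6; then Li-7 has abundance 1 − x.
6.01512·x + 7.01600·(1 − x) = 6.9400
(6.01512 − 7.01600)·x = 6.9400 − 7.01600
x = -0.07600 / -1.00088 = 0.07593 → 7.59% Li-6, 92.41% Li-7.

7.59%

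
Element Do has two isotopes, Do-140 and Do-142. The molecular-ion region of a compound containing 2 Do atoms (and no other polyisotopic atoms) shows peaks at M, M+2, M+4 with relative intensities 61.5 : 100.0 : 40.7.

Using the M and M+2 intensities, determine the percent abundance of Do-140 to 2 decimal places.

Let p = fractional abundance of Do-140. I(M+2)/I(M) = [C(2,1)·p^1·(1−p)] / p^2 = 2·(1−p)/p = 100.0/61.5 = 1.6260
(1−p)/p = 1.6260/2 = 0.8130  ⇒  p = 1/(1 + 0.8130) = 0.5516
Do-140: 55.16%, Do-142: 44.84%.

55.16%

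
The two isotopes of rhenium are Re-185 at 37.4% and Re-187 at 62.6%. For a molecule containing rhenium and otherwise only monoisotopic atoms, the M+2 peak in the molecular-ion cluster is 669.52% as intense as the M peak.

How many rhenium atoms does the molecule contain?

For n independent Re atoms, I(M+2)/I(M) = n · (abundance Re-187) / (abundance Re-185) = n · 0.626/0.374.
n = 6.6952 × 0.374/0.626 = 4.00 ≈ 4

4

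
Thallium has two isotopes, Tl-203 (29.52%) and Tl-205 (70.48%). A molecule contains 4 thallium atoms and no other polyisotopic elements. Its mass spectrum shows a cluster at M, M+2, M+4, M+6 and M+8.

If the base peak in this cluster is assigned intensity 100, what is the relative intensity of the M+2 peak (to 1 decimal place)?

17.5

(0.2952 + 0.7048)^4 gives M 0.0076, M+2 0.0725, M+4 0.2597, M+6 0.4134, M+8 0.2468; the largest is M+6.
P(M+6) = C(4,3) × 0.2952^1 × 0.7048^3 = 4 × 0.2952 × 0.35010449 = 0.413403 (base)
P(M+2) = C(4,1) × 0.2952^3 × 0.7048^1 = 4 × 0.02572463 × 0.7048 = 0.072523
Relative intensity = 0.072523 / 0.413403 × 100 = 17.5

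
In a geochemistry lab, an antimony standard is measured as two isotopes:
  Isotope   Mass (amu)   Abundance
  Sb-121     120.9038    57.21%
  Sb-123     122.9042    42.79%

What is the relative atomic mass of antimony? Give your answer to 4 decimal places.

121.7598 amu

Average mass = Σ (abundance × isotope mass) = 0.5721 × 120.9038 + 0.4279 × 122.9042
= 69.16906 + 52.59071 = 121.75977 amu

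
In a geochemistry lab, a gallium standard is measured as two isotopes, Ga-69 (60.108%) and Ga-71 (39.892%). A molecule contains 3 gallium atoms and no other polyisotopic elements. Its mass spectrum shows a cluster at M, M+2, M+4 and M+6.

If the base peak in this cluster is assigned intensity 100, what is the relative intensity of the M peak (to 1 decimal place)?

50.2

(0.60108 + 0.39892)^3 gives M 0.2172, M+2 0.4324, M+4 0.2870, M+6 0.0635; the largest is M+2.
P(M+2) = C(3,1) × 0.60108^2 × 0.39892^1 = 3 × 0.36129717 × 0.39892 = 0.432386 (base)
P(M) = C(3,0) × 0.60108^3 × 0.39892^0 = 1 × 0.2171685 × 1.0000 = 0.217169
Relative intensity = 0.217169 / 0.432386 × 100 = 50.2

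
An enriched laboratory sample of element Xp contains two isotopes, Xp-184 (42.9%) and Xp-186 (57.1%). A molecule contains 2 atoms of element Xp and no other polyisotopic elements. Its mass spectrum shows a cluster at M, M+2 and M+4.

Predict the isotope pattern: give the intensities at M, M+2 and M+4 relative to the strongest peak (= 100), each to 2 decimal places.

Expanding (0.429 + 0.571)^2:
P(M) = 0.429^2 = 0.184041
P(M+2) = 2 × 0.429^1 × 0.571^1 = 0.489918
P(M+4) = 0.571^2 = 0.326041
The M+2 peak is largest (0.489918); scaling to 100 gives 37.57 : 100.00 : 66.55.

37.57 : 100.00 : 66.55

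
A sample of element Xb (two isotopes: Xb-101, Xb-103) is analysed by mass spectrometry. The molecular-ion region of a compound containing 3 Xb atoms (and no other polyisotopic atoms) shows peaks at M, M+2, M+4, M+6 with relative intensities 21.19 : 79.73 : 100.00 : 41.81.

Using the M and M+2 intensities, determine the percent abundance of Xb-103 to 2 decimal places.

55.64%

Let p = fractional abundance of Xb-101. I(M+2)/I(M) = [C(3,1)·p^2·(1−p)] / p^3 = 3·(1−p)/p = 79.73/21.19 = 3.7626
(1−p)/p = 3.7626/3 = 1.2542  ⇒  p = 1/(1 + 1.2542) = 0.4436
Xb-101: 44.36%, Xb-103: 55.64%.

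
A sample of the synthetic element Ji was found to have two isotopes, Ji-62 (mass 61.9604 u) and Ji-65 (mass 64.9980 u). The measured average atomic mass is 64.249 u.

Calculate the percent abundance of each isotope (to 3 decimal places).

Let x be the fractional abundance of Ji-62; then Ji-65 has abundance 1 − x.
61.9604·x + 64.9980·(1 − x) = 64.249
(61.9604 − 64.9980)·x = 64.249 − 64.9980
x = -0.7490 / -3.0376 = 0.24658 → 24.658% Ji-62, 75.342% Ji-65.

Ji-62: 24.658%, Ji-65: 75.342%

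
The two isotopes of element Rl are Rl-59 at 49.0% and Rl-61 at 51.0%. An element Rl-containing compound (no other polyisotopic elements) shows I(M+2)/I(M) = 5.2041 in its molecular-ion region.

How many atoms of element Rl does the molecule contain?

For n independent Rl atoms, I(M+2)/I(M) = n · (abundance Rl-61) / (abundance Rl-59) = n · 0.510/0.490.
n = 5.2041 × 0.490/0.510 = 5.00 ≈ 5

5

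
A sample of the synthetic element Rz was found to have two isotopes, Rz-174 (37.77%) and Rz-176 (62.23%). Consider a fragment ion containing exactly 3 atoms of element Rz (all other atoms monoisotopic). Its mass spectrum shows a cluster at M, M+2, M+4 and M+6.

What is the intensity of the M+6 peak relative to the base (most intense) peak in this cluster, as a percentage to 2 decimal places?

54.92%

Binomial terms of (0.3777 + 0.6223)^3: M 0.0539, M+2 0.2663, M+4 0.4388, M+6 0.2410 → M+4 is the base peak.
P(M+4) = C(3,2) × 0.3777^1 × 0.6223^2 = 3 × 0.3777 × 0.38725729 = 0.438801 (base)
P(M+6) = C(3,3) × 0.3777^0 × 0.6223^3 = 1 × 1.0000 × 0.24099021 = 0.240990
Relative intensity = 0.240990 / 0.438801 × 100 = 54.92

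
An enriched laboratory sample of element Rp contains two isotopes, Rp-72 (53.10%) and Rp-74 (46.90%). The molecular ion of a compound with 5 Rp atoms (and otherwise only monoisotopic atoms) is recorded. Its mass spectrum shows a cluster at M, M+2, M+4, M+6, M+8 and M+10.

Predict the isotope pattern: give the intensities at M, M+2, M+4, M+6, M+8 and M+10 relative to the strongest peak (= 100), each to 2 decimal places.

The 5 Rp atoms are independent, so intensities follow the terms of (0.5310 + 0.4690)^5.
P(M) = 0.5310^5 = 0.042216
P(M+2) = 5 × 0.5310^4 × 0.4690^1 = 0.186432
P(M+4) = 10 × 0.5310^3 × 0.4690^2 = 0.329328
P(M+6) = 10 × 0.5310^2 × 0.4690^3 = 0.290876
P(M+8) = 5 × 0.5310^1 × 0.4690^4 = 0.128456
P(M+10) = 0.4690^5 = 0.022692
The M+4 peak is largest (0.329328); scaling to 100 gives 12.82 : 56.61 : 100.00 : 88.32 : 39.01 : 6.89.

12.82 : 56.61 : 100.00 : 88.32 : 39.01 : 6.89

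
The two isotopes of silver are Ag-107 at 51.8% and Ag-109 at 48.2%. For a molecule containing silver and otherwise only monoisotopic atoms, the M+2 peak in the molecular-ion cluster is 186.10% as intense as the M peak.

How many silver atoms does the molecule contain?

The M+2/M ratio from n Ag atoms is n · q/p = n · 0.482/0.518.
n = 1.8610 × 0.518/0.482 = 2.00 ≈ 2

2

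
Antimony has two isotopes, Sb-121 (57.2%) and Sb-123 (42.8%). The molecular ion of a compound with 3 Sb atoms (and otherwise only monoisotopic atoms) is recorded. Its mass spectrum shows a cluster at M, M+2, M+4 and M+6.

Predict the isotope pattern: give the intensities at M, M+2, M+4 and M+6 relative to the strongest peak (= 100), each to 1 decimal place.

44.5 : 100.0 : 74.8 : 18.7

The 3 Sb atoms are independent, so intensities follow the terms of (0.572 + 0.428)^3.
P(M) = 0.572^3 = 0.187149
P(M+2) = 3 × 0.572^2 × 0.428^1 = 0.420104
P(M+4) = 3 × 0.572^1 × 0.428^2 = 0.314344
P(M+6) = 0.428^3 = 0.078403
The M+2 peak is largest (0.420104); scaling to 100 gives 44.5 : 100.0 : 74.8 : 18.7.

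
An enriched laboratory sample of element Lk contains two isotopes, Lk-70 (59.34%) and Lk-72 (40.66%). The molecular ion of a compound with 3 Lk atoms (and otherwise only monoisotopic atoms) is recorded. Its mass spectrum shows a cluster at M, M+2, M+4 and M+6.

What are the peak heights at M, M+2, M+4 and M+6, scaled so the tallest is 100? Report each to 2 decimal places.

Each Lk atom is independently Lk-70 (p = 0.5934) or Lk-72 (q = 0.4066); the cluster is the binomial expansion (p + q)^3.
P(M) = 0.5934^3 = 0.208950
P(M+2) = 3 × 0.5934^2 × 0.4066^1 = 0.429520
P(M+4) = 3 × 0.5934^1 × 0.4066^2 = 0.294309
P(M+6) = 0.4066^3 = 0.067221
The M+2 peak is largest (0.429520); scaling to 100 gives 48.65 : 100.00 : 68.52 : 15.65.

48.65 : 100.00 : 68.52 : 15.65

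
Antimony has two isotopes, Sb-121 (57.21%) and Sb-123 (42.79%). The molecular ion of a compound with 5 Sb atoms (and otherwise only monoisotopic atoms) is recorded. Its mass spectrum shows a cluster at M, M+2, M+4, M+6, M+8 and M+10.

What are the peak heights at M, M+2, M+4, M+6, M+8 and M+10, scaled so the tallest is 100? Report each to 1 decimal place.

Each Sb atom is independently Sb-121 (p = 0.5721) or Sb-123 (q = 0.4279); the cluster is the binomial expansion (p + q)^5.
P(M) = 0.5721^5 = 0.061286
P(M+2) = 5 × 0.5721^4 × 0.4279^1 = 0.229192
P(M+4) = 10 × 0.5721^3 × 0.4279^2 = 0.342847
P(M+6) = 10 × 0.5721^2 × 0.4279^3 = 0.256431
P(M+8) = 5 × 0.5721^1 × 0.4279^4 = 0.095898
P(M+10) = 0.4279^5 = 0.014345
The M+4 peak is largest (0.342847); scaling to 100 gives 17.9 : 66.8 : 100.0 : 74.8 : 28.0 : 4.2.

17.9 : 66.8 : 100.0 : 74.8 : 28.0 : 4.2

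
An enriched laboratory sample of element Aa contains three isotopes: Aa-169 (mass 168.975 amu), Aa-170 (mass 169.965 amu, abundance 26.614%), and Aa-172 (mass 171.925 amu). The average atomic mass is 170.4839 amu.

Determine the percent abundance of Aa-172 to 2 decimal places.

Let x and y be the fractions of Aa-169 and Aa-172. Then x + y = 1 − 0.26614 = 0.73386 and 168.975x + 171.925y = 170.4839 − 0.26614×169.965 = 125.2494149.
Substituting: 168.975x + 171.925(0.73386 − x) = 125.2494149
(168.975 − 171.925)x = -0.9194656  ⇒  x = 0.31168, y = 0.42218
Aa-169: 31.17%, Aa-172: 42.22%.

42.22%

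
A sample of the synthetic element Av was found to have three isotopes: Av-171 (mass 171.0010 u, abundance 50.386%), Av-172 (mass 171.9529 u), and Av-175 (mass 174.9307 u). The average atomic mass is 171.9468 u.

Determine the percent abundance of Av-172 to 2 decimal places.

The remaining 49.614% is split between Av-172 (fraction x) and Av-175 (fraction 0.49614 − x).
Substituting: 171.9529x + 174.9307(0.49614 − x) = 85.78623614
(171.9529 − 174.9307)x = -1.003881358  ⇒  x = 0.33712, y = 0.15902
Av-172: 33.71%, Av-175: 15.90%.

33.71%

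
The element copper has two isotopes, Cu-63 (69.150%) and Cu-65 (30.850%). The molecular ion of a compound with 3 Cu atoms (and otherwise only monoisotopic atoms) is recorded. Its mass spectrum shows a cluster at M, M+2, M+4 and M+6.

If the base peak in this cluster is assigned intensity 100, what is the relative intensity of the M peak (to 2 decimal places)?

74.72

Binomial terms of (0.69150 + 0.30850)^3: M 0.3307, M+2 0.4425, M+4 0.1974, M+6 0.0294 → M+2 is the base peak.
P(M+2) = C(3,1) × 0.69150^2 × 0.30850^1 = 3 × 0.47817225 × 0.3085 = 0.442548 (base)
P(M) = C(3,0) × 0.69150^3 × 0.30850^0 = 1 × 0.33065611 × 1.0000 = 0.330656
Relative intensity = 0.330656 / 0.442548 × 100 = 74.72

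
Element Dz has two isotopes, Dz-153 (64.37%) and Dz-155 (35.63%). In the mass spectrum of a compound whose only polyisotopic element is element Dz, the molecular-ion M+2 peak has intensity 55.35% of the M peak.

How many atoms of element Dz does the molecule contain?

For n independent Dz atoms, I(M+2)/I(M) = n · (abundance Dz-155) / (abundance Dz-153) = n · 0.3563/0.6437.
n = 0.5535 × 0.6437/0.3563 = 1.00 ≈ 1

1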